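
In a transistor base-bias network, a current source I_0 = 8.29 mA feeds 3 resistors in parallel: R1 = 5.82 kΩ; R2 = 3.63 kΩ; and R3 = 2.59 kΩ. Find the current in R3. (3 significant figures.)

Conductances: ΣG = 1/5.82 + 1/3.63 + 1/2.59 = 0.8334 (1/kΩ).
By the current-divider rule, I = I_0 · G_k/ΣG = 8.29 × 0.4633 = 3.841 mA.

I ≈ 3.84 mA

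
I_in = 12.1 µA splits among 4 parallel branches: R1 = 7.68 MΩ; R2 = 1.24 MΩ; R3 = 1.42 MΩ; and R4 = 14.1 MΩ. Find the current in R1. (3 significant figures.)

Conductances: ΣG = 1/7.68 + 1/1.24 + 1/1.42 + 1/14.1 = 1.712 (1/MΩ).
Current divider: I(R1) = I_in · G_k/ΣG = 12.1 × (0.1302/1.712) = 12.1 × 0.07606 = 0.9204 µA.

I ≈ 0.920 µA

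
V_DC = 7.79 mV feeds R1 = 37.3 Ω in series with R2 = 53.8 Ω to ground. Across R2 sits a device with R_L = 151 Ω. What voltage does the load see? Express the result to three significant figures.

V_out ≈ 4.01 mV

The load sits in parallel with R2, giving an effective lower resistance R2' = R2·R_L/(R2+R_L) = 39.67 Ω.
Now apply the divider: V_out = 7.79 × 0.5154 = 4.015 mV.
(Unloaded it would be 4.60 mV; the load pulls it down.)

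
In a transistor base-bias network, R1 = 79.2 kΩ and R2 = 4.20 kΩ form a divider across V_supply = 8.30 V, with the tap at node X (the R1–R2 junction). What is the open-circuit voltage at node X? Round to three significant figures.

Open-circuit (no load on X): V_th = V_supply · R2/(R1 + R2) = 8.30 × 4.20/(79.20 + 4.20) = 0.4180 V.

V_th ≈ 0.418 V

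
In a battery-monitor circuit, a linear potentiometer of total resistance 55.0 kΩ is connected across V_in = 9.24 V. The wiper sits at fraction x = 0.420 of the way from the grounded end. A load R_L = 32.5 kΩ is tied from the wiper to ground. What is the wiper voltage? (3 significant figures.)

V_out ≈ 2.75 V

The pot divides into 31.90 kΩ above the wiper and 23.10 kΩ below.
Lower segment in parallel with the load: 23.10 ‖ 32.5 = 13.50 kΩ.
Loaded-divider output: V_out = 9.24 × 0.2974 = 2.748 V.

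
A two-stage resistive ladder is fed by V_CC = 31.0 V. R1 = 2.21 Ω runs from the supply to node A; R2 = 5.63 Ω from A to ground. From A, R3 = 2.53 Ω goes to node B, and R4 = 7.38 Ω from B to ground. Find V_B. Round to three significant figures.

V_B ≈ 14.3 V

The second stage (R3 + R4 = 9.910 Ω) loads node A in parallel with R2.
R2 ‖ (R3+R4) = 3.590 Ω.
First divider: V_A = V_CC · 3.590/(2.21 + 3.590) = 19.19 V.
Then the unloaded second divider: V_B = V_A × R4/(R3+R4) = 19.19 × 0.7447 = 14.29 V.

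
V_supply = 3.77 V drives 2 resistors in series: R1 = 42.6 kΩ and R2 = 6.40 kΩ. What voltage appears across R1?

Series total: ΣR = 42.6 + 6.40 = 49.00 kΩ.
V = V_supply · R/ΣR = 3.77 × 0.8694 = 3.278 V.

V ≈ 3.28 V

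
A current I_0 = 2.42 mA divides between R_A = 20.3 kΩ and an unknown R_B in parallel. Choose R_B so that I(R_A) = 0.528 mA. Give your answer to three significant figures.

R_B ≈ 5.67 kΩ

Two-branch current divider: I_A = I_0 · R_B/(R_A + R_B).
With f = 0.2182, R_B = R_A · f/(1−f) = 20.3 × 0.2791 = 5.665 kΩ.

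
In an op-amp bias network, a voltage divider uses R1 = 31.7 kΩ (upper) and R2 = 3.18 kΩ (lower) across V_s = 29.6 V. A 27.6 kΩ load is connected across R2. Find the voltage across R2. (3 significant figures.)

V_out ≈ 2.44 V

The load sits in parallel with R2, giving an effective lower resistance R2' = R2·R_L/(R2+R_L) = 2.851 kΩ.
Then V_out = V_s · R2'/(R1 + R2') = 29.6 × 2.851/34.55 = 2.443 V.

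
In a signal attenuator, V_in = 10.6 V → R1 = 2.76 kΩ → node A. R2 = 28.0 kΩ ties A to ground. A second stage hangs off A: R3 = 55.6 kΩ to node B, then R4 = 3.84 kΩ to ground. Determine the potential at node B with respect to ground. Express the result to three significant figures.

V_B ≈ 0.598 V

The second stage (R3 + R4 = 59.44 kΩ) loads node A in parallel with R2.
Effective lower resistance at A: R2 ‖ 59.44 = 19.03 kΩ.
V_A = 10.6 × 19.03/(2.76 + 19.03) = 9.258 V.
V_B = V_A × 0.06460 = 0.5981 V.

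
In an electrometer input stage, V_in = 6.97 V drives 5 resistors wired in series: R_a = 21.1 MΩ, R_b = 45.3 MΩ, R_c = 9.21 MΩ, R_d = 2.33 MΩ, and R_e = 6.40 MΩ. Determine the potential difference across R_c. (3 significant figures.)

Series total: ΣR = 21.1 + 45.3 + 9.21 + 2.33 + 6.40 = 84.34 MΩ.
By the voltage-divider rule, V = 6.97 × 9.210/84.34 = 0.7611 V.

V ≈ 0.761 V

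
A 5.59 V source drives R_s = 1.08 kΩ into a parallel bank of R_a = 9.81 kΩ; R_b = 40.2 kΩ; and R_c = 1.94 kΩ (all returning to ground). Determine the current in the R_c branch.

Combine the parallel branches: R_p = (1/9.81 + 1/40.2 + 1/1.94)⁻¹ = 1.557 kΩ.
V_A = 5.59 × 1.557/2.637 = 3.301 V.
Branch current I = V_A/R_c = 3.301/1.94 = 1.701 mA.

I ≈ 1.70 mA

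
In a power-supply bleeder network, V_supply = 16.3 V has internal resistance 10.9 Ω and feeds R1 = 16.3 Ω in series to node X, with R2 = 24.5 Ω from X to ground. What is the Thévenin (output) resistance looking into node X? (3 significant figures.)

R_th ≈ 12.9 Ω

R1' = 10.9 + 16.3 = 27.20 Ω (source resistance + R1).
Zeroing V_supply shorts the top of R1' to ground, so R_th = R1' ‖ R2 = 12.89 Ω.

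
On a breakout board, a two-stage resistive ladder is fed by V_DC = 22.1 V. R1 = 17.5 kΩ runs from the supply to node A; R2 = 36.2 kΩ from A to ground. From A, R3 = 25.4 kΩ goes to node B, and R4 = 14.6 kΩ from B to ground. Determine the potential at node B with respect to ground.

V_B ≈ 4.20 V

Node A sees R2 in parallel with the series input of stage 2, R3 + R4 = 40.00 kΩ.
R2 ‖ (R3+R4) = 19.00 kΩ.
V_A = 22.1 × 19.00/(17.5 + 19.00) = 11.50 V.
Stage 2 is unloaded, so V_B = V_A · R4/(R3+R4) = 11.50 × 14.6/40.00 = 4.199 V.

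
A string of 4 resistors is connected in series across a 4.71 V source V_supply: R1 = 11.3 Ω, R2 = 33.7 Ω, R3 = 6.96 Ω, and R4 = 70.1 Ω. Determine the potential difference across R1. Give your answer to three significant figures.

Total series resistance ΣR = 11.3 + 33.7 + 6.96 + 70.1 = 122.1 Ω.
Voltage divider: V = V_supply · (11.30 / 122.1) = 4.71 × 0.09258 = 0.4360 V.

V ≈ 0.436 V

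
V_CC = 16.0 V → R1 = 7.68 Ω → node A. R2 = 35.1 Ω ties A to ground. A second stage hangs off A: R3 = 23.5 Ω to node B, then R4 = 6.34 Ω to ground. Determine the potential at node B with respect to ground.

V_B ≈ 2.30 V

Node A sees R2 in parallel with the series input of stage 2, R3 + R4 = 29.84 Ω.
R2 ‖ (R3+R4) = 16.13 Ω.
So V_A = 16.0 × 0.6774 = 10.84 V.
Stage 2 is unloaded, so V_B = V_A · R4/(R3+R4) = 10.84 × 6.34/29.84 = 2.303 V.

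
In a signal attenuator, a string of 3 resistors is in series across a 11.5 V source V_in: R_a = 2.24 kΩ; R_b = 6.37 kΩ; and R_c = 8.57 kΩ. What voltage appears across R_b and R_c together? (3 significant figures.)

V ≈ 10.0 V

ΣR = 2.24 + 6.37 + 8.57 = 17.18 kΩ.
R_{R_b..R_c} = 6.37 + 8.57 = 14.94 kΩ.
Voltage divider: V = V_in · (14.94 / 17.18) = 11.5 × 0.8696 = 10.00 V.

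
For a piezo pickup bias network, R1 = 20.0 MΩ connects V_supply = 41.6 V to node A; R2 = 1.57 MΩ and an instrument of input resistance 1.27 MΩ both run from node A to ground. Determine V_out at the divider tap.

The load sits in parallel with R2, giving an effective lower resistance R2' = R2·R_L/(R2+R_L) = 0.7021 MΩ.
Voltage divider with the loaded lower leg: V_out = 41.6 × 0.7021/(20.0 + 0.7021) = 41.6 × 0.03391 = 1.411 V.
(Unloaded it would be 3.03 V; the load pulls it down.)

V_out ≈ 1.41 V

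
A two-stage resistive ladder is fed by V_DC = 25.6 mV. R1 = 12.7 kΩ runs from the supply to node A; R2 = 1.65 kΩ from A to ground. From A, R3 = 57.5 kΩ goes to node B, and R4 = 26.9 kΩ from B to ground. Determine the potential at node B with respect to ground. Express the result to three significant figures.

The second stage (R3 + R4 = 84.40 kΩ) loads node A in parallel with R2.
R2 ‖ (R3+R4) = 1.618 kΩ.
V_A = 25.6 × 1.618/(12.7 + 1.618) = 2.893 mV.
Stage 2 is unloaded, so V_B = V_A · R4/(R3+R4) = 2.893 × 26.9/84.40 = 0.9222 mV.

V_B ≈ 0.922 mV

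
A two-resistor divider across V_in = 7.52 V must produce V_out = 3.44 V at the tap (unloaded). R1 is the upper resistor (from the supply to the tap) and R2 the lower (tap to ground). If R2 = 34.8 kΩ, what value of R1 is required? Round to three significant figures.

Required fraction k = V_out/V_in = 0.4574.
Rearranging, R1 = R2·(1−k)/k = 34.8 × 1.186 = 41.27 kΩ.

R1 ≈ 41.3 kΩ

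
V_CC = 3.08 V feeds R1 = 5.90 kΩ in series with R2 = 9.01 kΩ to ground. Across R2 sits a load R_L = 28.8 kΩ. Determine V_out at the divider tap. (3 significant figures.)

V_out ≈ 1.66 V

The load sits in parallel with R2, giving an effective lower resistance R2' = R2·R_L/(R2+R_L) = 6.863 kΩ.
Then V_out = V_CC · R2'/(R1 + R2') = 3.08 × 6.863/12.76 = 1.656 V.
(Unloaded it would be 1.86 V; the load pulls it down.)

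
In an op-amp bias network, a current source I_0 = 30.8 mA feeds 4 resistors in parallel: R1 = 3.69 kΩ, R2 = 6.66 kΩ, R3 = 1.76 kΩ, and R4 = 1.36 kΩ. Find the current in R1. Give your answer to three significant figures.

I ≈ 4.84 mA

Conductances: ΣG = 1/3.69 + 1/6.66 + 1/1.76 + 1/1.36 = 1.725 (1/kΩ).
Current divider: I(R1) = I_0 · G_k/ΣG = 30.8 × (0.2710/1.725) = 30.8 × 0.1571 = 4.840 mA.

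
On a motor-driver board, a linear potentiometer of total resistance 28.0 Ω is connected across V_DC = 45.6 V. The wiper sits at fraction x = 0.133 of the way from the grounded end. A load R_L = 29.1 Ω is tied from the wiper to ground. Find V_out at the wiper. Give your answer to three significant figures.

V_out ≈ 5.46 V

Lower segment x·R_p = 3.724 Ω; upper segment (1−x)·R_p = 24.28 Ω.
R_L loads the lower segment: effective lower R = 3.301 Ω.
Loaded-divider output: V_out = 45.6 × 0.1197 = 5.459 V.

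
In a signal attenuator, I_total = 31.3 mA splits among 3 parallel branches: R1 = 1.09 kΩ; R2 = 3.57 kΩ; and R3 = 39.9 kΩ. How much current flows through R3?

I ≈ 0.642 mA

Total conductance ΣG = 1/1.09 + 1/3.57 + 1/39.9 = 1.223 (units of 1/kΩ).
By the current-divider rule, I = I_total · G_k/ΣG = 31.3 × 0.02050 = 0.6416 mA.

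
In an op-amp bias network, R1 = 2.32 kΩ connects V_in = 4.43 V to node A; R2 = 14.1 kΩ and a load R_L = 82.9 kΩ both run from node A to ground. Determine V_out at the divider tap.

R2 ‖ R_L = (14.1 × 82.9)/(14.1 + 82.9) = 12.05 kΩ.
Then V_out = V_in · R2'/(R1 + R2') = 4.43 × 12.05/14.37 = 3.715 V.
(Unloaded it would be 3.80 V; the load pulls it down.)

V_out ≈ 3.71 V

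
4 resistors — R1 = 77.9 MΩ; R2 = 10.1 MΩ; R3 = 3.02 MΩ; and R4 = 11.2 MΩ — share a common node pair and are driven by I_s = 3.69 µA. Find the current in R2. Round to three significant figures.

Total conductance ΣG = 1/77.9 + 1/10.1 + 1/3.02 + 1/11.2 = 0.5323 (units of 1/MΩ).
Current divider: I(R2) = I_s · G_k/ΣG = 3.69 × (0.09901/0.5323) = 3.69 × 0.1860 = 0.6864 µA.

I ≈ 0.686 µA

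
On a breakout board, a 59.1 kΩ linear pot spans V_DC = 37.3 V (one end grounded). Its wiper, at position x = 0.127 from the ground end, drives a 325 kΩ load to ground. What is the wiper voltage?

Lower segment x·R_p = 7.506 kΩ; upper segment (1−x)·R_p = 51.59 kΩ.
Lower segment in parallel with the load: 7.506 ‖ 325 = 7.336 kΩ.
Then V_out = V_DC · 7.336/(51.59 + 7.336) = 4.643 V.
(Unloaded: V_out = x·V_DC = 4.74 V.)

V_out ≈ 4.64 V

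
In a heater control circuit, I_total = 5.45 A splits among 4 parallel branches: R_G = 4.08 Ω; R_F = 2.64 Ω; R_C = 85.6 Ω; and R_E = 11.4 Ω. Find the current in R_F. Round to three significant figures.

I ≈ 2.85 A

ΣG = 1/4.08 + 1/2.64 + 1/85.6 + 1/11.4 = 0.7233.
Current divider: I(R_F) = I_total · G_k/ΣG = 5.45 × (0.3788/0.7233) = 5.45 × 0.5237 = 2.854 A.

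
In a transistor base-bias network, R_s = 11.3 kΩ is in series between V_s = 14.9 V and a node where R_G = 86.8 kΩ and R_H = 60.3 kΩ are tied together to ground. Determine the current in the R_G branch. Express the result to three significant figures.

Equivalent of the parallel group: R_p = 35.58 kΩ.
V_A by voltage divider: V_A = 14.9 × 35.58/(11.3 + 35.58) = 11.31 V.
I(R_G) = V_A / R_G = 11.31/86.8 = 0.1303 mA.

I ≈ 0.130 mA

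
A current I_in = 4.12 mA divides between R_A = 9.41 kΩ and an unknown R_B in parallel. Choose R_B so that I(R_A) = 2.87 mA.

The fraction through R_A equals R_B/(R_A+R_B).
2.87/4.12 = R_B/(R_A + R_B) → R_B = R_A · (0.6966)/(1 − 0.6966) = 9.41 × 2.296 = 21.61 kΩ.

R_B ≈ 21.6 kΩ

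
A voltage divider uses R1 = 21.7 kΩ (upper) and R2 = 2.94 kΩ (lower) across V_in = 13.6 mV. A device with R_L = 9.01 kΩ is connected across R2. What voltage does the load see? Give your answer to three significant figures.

V_out ≈ 1.26 mV

The load sits in parallel with R2, giving an effective lower resistance R2' = R2·R_L/(R2+R_L) = 2.217 kΩ.
Then V_out = V_in · R2'/(R1 + R2') = 13.6 × 2.217/23.92 = 1.260 mV.
(Unloaded it would be 1.62 mV; the load pulls it down.)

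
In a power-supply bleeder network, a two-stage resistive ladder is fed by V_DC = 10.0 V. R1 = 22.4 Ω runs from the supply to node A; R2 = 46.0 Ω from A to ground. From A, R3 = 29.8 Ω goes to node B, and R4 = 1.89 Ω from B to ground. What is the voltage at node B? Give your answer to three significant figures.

V_B ≈ 0.272 V

Node A sees R2 in parallel with the series input of stage 2, R3 + R4 = 31.69 Ω.
R2 ‖ (R3+R4) = 18.76 Ω.
So V_A = 10.0 × 0.4558 = 4.558 V.
V_B = V_A × 0.05964 = 0.2719 V.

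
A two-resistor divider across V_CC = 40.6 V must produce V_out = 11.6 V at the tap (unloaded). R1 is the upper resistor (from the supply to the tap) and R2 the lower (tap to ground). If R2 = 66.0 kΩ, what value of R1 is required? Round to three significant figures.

R1 ≈ 165 kΩ

The divider ratio is R2/(R1+R2) = 11.6/40.6 = 0.2857.
R1 = R2·(1/k − 1) = 66.0 × 2.500 = 165.0 kΩ.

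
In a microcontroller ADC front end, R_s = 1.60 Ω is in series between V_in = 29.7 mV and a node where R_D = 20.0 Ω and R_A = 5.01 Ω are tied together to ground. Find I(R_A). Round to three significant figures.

I ≈ 4.24 mA

Combine the parallel branches: R_p = (1/20.0 + 1/5.01)⁻¹ = 4.006 Ω.
Node voltage V_A = V_in · R_p/(R_s + R_p) = 29.7 × 0.7146 = 21.22 mV.
I(R_A) = V_A / R_A = 21.22/5.01 = 4.236 mA.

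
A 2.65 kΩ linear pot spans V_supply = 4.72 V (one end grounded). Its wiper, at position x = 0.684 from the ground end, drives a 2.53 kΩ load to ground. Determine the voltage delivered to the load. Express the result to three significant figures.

Lower segment x·R_p = 1.813 kΩ; upper segment (1−x)·R_p = 0.8374 kΩ.
(x·R_p) ‖ R_L = 1.056 kΩ.
Loaded-divider output: V_out = 4.72 × 0.5577 = 2.632 V.

V_out ≈ 2.63 V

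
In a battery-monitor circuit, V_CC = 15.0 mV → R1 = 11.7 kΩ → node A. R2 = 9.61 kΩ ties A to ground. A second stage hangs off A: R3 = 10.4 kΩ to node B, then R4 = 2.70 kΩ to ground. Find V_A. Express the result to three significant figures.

V_A ≈ 4.82 mV

Node A sees R2 in parallel with the series input of stage 2, R3 + R4 = 13.10 kΩ.
R2 ‖ (R3+R4) = 5.543 kΩ.
V_A = 15.0 × 5.543/(11.7 + 5.543) = 4.822 mV.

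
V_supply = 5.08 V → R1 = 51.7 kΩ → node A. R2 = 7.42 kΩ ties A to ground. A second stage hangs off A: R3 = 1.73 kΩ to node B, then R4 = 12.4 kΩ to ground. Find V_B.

V_B ≈ 0.383 V

Node A sees R2 in parallel with the series input of stage 2, R3 + R4 = 14.13 kΩ.
Effective lower resistance at A: R2 ‖ 14.13 = 4.865 kΩ.
So V_A = 5.08 × 0.08601 = 0.4369 V.
Then the unloaded second divider: V_B = V_A × R4/(R3+R4) = 0.4369 × 0.8776 = 0.3834 V.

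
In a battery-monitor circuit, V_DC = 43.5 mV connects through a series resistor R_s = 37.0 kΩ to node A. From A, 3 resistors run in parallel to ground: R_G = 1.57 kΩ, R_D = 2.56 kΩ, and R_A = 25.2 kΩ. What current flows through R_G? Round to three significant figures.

I ≈ 0.684 µA

Combine the parallel branches: R_p = (1/1.57 + 1/2.56 + 1/25.2)⁻¹ = 0.9370 kΩ.
Node voltage V_A = V_DC · R_p/(R_s + R_p) = 43.5 × 0.02470 = 1.074 mV.
I(R_G) = V_A / R_G = 1.074/1.57 = 0.6843 µA.
(Check via current divider: I_total = 1.147 µA; share G_k/ΣG = 0.5968 → same result.)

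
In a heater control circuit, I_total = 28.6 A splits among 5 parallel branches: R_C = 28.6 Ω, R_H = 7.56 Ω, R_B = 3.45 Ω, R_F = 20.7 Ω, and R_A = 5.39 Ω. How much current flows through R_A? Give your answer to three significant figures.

Total conductance ΣG = 1/28.6 + 1/7.56 + 1/3.45 + 1/20.7 + 1/5.39 = 0.6909 (units of 1/Ω).
Current divider: I(R_A) = I_total · G_k/ΣG = 28.6 × (0.1855/0.6909) = 28.6 × 0.2685 = 7.680 A.

I ≈ 7.68 A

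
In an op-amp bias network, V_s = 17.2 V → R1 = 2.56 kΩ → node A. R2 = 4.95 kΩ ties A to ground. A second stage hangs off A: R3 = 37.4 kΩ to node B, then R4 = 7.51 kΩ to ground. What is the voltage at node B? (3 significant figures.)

V_B ≈ 1.83 V

Node A sees R2 in parallel with the series input of stage 2, R3 + R4 = 44.91 kΩ.
Effective lower resistance at A: R2 ‖ 44.91 = 4.459 kΩ.
V_A = 17.2 × 4.459/(2.56 + 4.459) = 10.93 V.
V_B = V_A × 0.1672 = 1.827 V.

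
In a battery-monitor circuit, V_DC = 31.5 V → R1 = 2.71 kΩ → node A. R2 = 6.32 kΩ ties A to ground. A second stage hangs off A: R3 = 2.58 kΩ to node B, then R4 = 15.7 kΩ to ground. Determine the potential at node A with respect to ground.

Looking into the second stage from A: R3 + R4 = 18.28 kΩ appears in parallel with R2.
R2 ‖ (R3+R4) = 4.696 kΩ.
So V_A = 31.5 × 0.6341 = 19.97 V.

V_A ≈ 20.0 V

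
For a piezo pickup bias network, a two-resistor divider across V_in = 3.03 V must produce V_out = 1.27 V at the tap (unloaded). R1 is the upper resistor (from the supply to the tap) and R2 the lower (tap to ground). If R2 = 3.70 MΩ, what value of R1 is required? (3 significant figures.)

Required fraction k = V_out/V_in = 0.4191.
R1 = R2·(1/k − 1) = 3.70 × 1.386 = 5.128 MΩ.

R1 ≈ 5.13 MΩ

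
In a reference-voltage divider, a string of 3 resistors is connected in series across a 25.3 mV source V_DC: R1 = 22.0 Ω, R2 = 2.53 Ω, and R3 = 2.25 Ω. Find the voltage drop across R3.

Series total: ΣR = 22.0 + 2.53 + 2.25 = 26.78 Ω.
V = V_DC · R/ΣR = 25.3 × 0.08402 = 2.126 mV.

V ≈ 2.13 mV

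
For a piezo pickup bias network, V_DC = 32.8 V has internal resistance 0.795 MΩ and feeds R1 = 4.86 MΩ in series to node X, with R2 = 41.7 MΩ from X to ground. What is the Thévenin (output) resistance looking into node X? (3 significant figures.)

R_th ≈ 4.98 MΩ

R1' = 0.795 + 4.86 = 5.655 MΩ (source resistance + R1).
With V_DC suppressed (replaced by a short), R_th = R1' ‖ R2 = (5.655 × 41.7)/(5.655 + 41.7) = 4.980 MΩ.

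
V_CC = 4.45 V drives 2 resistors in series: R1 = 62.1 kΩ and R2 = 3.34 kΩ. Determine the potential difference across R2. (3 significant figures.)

ΣR = 62.1 + 3.34 = 65.44 kΩ.
Voltage divider: V = V_CC · (3.340 / 65.44) = 4.45 × 0.05104 = 0.2271 V.

V ≈ 0.227 V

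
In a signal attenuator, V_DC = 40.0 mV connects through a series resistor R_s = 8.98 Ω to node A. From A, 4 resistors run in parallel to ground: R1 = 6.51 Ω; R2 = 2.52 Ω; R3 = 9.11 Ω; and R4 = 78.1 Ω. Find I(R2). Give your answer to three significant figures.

I ≈ 2.25 mA

Equivalent of the parallel group: R_p = 1.486 Ω.
Node voltage V_A = V_DC · R_p/(R_s + R_p) = 40.0 × 0.1420 = 5.679 mV.
Branch current I = V_A/R2 = 5.679/2.52 = 2.254 mA.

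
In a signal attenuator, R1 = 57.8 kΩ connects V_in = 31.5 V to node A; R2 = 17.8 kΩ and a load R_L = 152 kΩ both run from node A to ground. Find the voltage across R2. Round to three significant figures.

R2 ‖ R_L = (17.8 × 152)/(17.8 + 152) = 15.93 kΩ.
Then V_out = V_in · R2'/(R1 + R2') = 31.5 × 15.93/73.73 = 6.807 V.

V_out ≈ 6.81 V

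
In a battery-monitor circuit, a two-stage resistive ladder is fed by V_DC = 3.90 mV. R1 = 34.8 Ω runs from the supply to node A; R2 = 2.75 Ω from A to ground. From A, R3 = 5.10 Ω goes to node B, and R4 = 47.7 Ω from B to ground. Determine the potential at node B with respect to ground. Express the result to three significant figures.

The second stage (R3 + R4 = 52.80 Ω) loads node A in parallel with R2.
R2 ‖ (R3+R4) = 2.614 Ω.
First divider: V_A = V_DC · 2.614/(34.8 + 2.614) = 0.2725 mV.
Then the unloaded second divider: V_B = V_A × R4/(R3+R4) = 0.2725 × 0.9034 = 0.2461 mV.

V_B ≈ 0.246 mV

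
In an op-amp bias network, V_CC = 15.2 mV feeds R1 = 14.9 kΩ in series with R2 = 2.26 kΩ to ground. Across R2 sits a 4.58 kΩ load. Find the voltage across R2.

V_out ≈ 1.40 mV

The load sits in parallel with R2, giving an effective lower resistance R2' = R2·R_L/(R2+R_L) = 1.513 kΩ.
Then V_out = V_CC · R2'/(R1 + R2') = 15.2 × 1.513/16.41 = 1.401 mV.
(Unloaded it would be 2.00 mV; the load pulls it down.)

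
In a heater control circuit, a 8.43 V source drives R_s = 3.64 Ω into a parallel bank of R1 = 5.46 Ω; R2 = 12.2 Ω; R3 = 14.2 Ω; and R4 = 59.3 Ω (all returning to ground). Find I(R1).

Equivalent of the parallel group: R_p = 2.838 Ω.
Node voltage V_A = V_s · R_p/(R_s + R_p) = 8.43 × 0.4381 = 3.693 V.
I(R1) = V_A / R1 = 3.693/5.46 = 0.6764 A.

I ≈ 0.676 A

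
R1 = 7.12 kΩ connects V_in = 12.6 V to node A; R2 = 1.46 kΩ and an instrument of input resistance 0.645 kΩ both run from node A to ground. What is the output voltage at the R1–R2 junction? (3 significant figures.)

First combine the lower leg with the load: R2 ‖ R_L = 0.4474 kΩ.
Then V_out = V_in · R2'/(R1 + R2') = 12.6 × 0.4474/7.567 = 0.7449 V.
(Unloaded it would be 2.14 V; the load pulls it down.)

V_out ≈ 0.745 V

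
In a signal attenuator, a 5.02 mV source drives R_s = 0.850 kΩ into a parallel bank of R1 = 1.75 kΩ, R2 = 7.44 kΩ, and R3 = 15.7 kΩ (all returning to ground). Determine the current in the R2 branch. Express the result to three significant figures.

I ≈ 0.408 µA

Equivalent of the parallel group: R_p = 1.299 kΩ.
V_A by voltage divider: V_A = 5.02 × 1.299/(0.850 + 1.299) = 3.035 mV.
Branch current I = V_A/R2 = 3.035/7.44 = 0.4079 µA.
(Check via current divider: I_total = 2.335 µA; share G_k/ΣG = 0.1747 → same result.)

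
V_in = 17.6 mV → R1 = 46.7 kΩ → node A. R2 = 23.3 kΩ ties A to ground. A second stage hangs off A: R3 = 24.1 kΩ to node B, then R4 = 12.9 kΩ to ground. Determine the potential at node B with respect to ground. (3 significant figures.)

V_B ≈ 1.44 mV

Node A sees R2 in parallel with the series input of stage 2, R3 + R4 = 37.00 kΩ.
R2 ‖ (R3+R4) = 14.30 kΩ.
First divider: V_A = V_in · 14.30/(46.7 + 14.30) = 4.125 mV.
V_B = V_A × 0.3486 = 1.438 mV.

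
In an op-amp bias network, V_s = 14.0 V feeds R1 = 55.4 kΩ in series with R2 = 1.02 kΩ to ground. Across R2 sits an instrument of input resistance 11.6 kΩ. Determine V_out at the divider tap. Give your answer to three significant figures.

V_out ≈ 0.233 V

The load sits in parallel with R2, giving an effective lower resistance R2' = R2·R_L/(R2+R_L) = 0.9376 kΩ.
Now apply the divider: V_out = 14.0 × 0.01664 = 0.2330 V.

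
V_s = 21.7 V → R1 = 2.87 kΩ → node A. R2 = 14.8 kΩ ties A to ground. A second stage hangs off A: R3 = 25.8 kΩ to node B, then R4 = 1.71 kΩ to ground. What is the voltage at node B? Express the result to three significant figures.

The second stage (R3 + R4 = 27.51 kΩ) loads node A in parallel with R2.
Effective lower resistance at A: R2 ‖ 27.51 = 9.623 kΩ.
So V_A = 21.7 × 0.7703 = 16.71 V.
Then the unloaded second divider: V_B = V_A × R4/(R3+R4) = 16.71 × 0.06216 = 1.039 V.

V_B ≈ 1.04 V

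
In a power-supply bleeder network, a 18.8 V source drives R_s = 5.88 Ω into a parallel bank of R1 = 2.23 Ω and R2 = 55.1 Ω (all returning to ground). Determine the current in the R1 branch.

Combine the parallel branches: R_p = (1/2.23 + 1/55.1)⁻¹ = 2.143 Ω.
V_A by voltage divider: V_A = 18.8 × 2.143/(5.88 + 2.143) = 5.022 V.
Branch current I = V_A/R1 = 5.022/2.23 = 2.252 A.

I ≈ 2.25 A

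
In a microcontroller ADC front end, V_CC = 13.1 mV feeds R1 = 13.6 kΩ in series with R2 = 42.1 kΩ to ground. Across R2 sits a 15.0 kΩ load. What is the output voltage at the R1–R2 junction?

First combine the lower leg with the load: R2 ‖ R_L = 11.06 kΩ.
Now apply the divider: V_out = 13.1 × 0.4485 = 5.875 mV.

V_out ≈ 5.88 mV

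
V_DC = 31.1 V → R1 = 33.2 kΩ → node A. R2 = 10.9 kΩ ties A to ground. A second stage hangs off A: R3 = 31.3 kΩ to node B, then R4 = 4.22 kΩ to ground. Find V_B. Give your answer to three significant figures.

V_B ≈ 0.742 V

Node A sees R2 in parallel with the series input of stage 2, R3 + R4 = 35.52 kΩ.
Effective lower resistance at A: R2 ‖ 35.52 = 8.341 kΩ.
First divider: V_A = V_DC · 8.341/(33.2 + 8.341) = 6.244 V.
Then the unloaded second divider: V_B = V_A × R4/(R3+R4) = 6.244 × 0.1188 = 0.7419 V.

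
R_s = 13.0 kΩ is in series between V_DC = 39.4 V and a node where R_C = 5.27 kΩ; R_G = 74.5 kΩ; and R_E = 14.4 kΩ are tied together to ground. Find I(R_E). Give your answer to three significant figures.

I ≈ 0.602 mA

Equivalent of the parallel group: R_p = 3.668 kΩ.
V_A = 39.4 × 3.668/16.67 = 8.671 V.
Branch current I = V_A/R_E = 8.671/14.4 = 0.6021 mA.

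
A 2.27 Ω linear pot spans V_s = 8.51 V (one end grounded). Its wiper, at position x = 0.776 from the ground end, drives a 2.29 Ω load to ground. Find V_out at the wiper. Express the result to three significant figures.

The pot divides into 0.5085 Ω above the wiper and 1.762 Ω below.
Lower segment in parallel with the load: 1.762 ‖ 2.29 = 0.9956 Ω.
V_out = 8.51 × 0.9956/(0.5085 + 0.9956) = 5.633 V.
(Unloaded: V_out = x·V_s = 6.60 V.)

V_out ≈ 5.63 V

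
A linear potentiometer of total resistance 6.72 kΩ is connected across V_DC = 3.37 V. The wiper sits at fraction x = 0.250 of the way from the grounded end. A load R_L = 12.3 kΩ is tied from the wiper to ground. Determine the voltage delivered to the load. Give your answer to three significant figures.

Split the track: R_lower = x·R_p = 1.680 kΩ, R_upper = (1−x)·R_p = 5.040 kΩ.
R_L loads the lower segment: effective lower R = 1.478 kΩ.
V_out = 3.37 × 1.478/(5.040 + 1.478) = 0.7642 V.
(Unloaded: V_out = x·V_DC = 0.843 V.)

V_out ≈ 0.764 V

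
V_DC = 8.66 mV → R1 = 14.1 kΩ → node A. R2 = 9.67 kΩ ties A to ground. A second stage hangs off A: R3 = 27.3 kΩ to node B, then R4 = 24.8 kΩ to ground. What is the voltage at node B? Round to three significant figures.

V_B ≈ 1.51 mV

Looking into the second stage from A: R3 + R4 = 52.10 kΩ appears in parallel with R2.
R2 ‖ (R3+R4) = 8.156 kΩ.
First divider: V_A = V_DC · 8.156/(14.1 + 8.156) = 3.174 mV.
Then the unloaded second divider: V_B = V_A × R4/(R3+R4) = 3.174 × 0.4760 = 1.511 mV.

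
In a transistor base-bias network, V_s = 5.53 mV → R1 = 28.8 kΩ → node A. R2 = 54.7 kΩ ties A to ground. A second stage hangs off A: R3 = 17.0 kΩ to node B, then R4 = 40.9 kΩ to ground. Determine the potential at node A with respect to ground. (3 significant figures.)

Looking into the second stage from A: R3 + R4 = 57.90 kΩ appears in parallel with R2.
R2 ‖ (R3+R4) = 28.13 kΩ.
V_A = 5.53 × 28.13/(28.8 + 28.13) = 2.732 mV.

V_A ≈ 2.73 mV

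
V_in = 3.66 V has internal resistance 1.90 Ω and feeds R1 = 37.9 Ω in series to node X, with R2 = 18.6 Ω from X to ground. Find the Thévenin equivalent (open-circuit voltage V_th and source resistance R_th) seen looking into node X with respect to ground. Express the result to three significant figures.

V_th ≈ 1.17 V, R_th ≈ 12.7 Ω

R1' = 1.90 + 37.9 = 39.80 Ω (source resistance + R1).
Open-circuit (no load on X): V_th = V_in · R2/(R1' + R2) = 3.66 × 18.6/(39.80 + 18.6) = 1.166 V.
Zeroing V_in shorts the top of R1' to ground, so R_th = R1' ‖ R2 = 12.68 Ω.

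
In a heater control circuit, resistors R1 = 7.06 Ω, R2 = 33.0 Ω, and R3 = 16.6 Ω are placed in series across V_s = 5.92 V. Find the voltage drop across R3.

ΣR = 7.06 + 33.0 + 16.6 = 56.66 Ω.
By the voltage-divider rule, V = 5.92 × 16.60/56.66 = 1.734 V.

V ≈ 1.73 V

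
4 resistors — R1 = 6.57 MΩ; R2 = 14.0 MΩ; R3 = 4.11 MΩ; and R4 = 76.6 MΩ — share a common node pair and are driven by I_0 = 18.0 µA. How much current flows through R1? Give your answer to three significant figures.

I ≈ 5.71 µA

ΣG = 1/6.57 + 1/14.0 + 1/4.11 + 1/76.6 = 0.4800.
By the current-divider rule, I = I_0 · G_k/ΣG = 18.0 × 0.3171 = 5.708 µA.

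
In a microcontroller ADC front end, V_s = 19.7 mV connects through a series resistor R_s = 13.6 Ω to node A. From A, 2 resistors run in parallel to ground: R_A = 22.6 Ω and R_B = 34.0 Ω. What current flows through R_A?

I ≈ 0.435 mA

Parallel bank: R_p = 1/(1/22.6 + 1/34.0) = 13.58 Ω.
V_A by voltage divider: V_A = 19.7 × 13.58/(13.6 + 13.58) = 9.841 mV.
Branch current I = V_A/R_A = 9.841/22.6 = 0.4355 mA.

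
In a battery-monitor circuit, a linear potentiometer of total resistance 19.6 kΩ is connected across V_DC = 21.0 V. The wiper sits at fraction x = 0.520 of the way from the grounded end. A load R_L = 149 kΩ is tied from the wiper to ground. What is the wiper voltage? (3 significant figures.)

V_out ≈ 10.6 V

The pot divides into 9.408 kΩ above the wiper and 10.19 kΩ below.
(x·R_p) ‖ R_L = 9.539 kΩ.
Loaded-divider output: V_out = 21.0 × 0.5035 = 10.57 V.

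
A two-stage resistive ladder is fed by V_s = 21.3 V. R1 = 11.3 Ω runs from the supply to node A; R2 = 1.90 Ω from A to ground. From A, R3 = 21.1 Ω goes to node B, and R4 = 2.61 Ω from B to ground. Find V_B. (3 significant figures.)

V_B ≈ 0.316 V

Looking into the second stage from A: R3 + R4 = 23.71 Ω appears in parallel with R2.
Effective lower resistance at A: R2 ‖ 23.71 = 1.759 Ω.
So V_A = 21.3 × 0.1347 = 2.869 V.
Then the unloaded second divider: V_B = V_A × R4/(R3+R4) = 2.869 × 0.1101 = 0.3158 V.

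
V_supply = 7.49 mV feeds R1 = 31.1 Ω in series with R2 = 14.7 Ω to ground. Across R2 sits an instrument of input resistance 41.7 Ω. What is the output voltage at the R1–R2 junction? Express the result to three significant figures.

R2 ‖ R_L = (14.7 × 41.7)/(14.7 + 41.7) = 10.87 Ω.
Voltage divider with the loaded lower leg: V_out = 7.49 × 10.87/(31.1 + 10.87) = 7.49 × 0.2590 = 1.940 mV.
(Unloaded it would be 2.40 mV; the load pulls it down.)

V_out ≈ 1.94 mV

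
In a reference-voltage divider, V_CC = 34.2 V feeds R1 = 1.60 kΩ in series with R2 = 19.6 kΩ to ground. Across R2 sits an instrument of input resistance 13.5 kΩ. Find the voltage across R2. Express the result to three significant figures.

R2 ‖ R_L = (19.6 × 13.5)/(19.6 + 13.5) = 7.994 kΩ.
Now apply the divider: V_out = 34.2 × 0.8332 = 28.50 V.

V_out ≈ 28.5 V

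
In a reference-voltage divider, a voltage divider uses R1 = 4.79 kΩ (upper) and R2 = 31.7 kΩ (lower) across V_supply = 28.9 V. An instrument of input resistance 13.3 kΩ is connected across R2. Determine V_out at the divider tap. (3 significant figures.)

The load sits in parallel with R2, giving an effective lower resistance R2' = R2·R_L/(R2+R_L) = 9.369 kΩ.
Voltage divider with the loaded lower leg: V_out = 28.9 × 9.369/(4.79 + 9.369) = 28.9 × 0.6617 = 19.12 V.

V_out ≈ 19.1 V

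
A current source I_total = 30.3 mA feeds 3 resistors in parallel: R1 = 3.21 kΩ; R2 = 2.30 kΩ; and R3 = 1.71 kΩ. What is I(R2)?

Conductances: ΣG = 1/3.21 + 1/2.30 + 1/1.71 = 1.331 (1/kΩ).
Current divider: I(R2) = I_total · G_k/ΣG = 30.3 × (0.4348/1.331) = 30.3 × 0.3266 = 9.897 mA.

I ≈ 9.90 mA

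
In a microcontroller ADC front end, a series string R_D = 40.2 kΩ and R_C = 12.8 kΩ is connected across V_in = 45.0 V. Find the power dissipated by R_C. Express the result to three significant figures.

P ≈ 9.23 mW

Series current I = V_in/ΣR = 45.0/53.00 = 0.8491 mA.
P(R_C) = I²·R_C = (0.8491)² × 12.8 = 9.227 mW.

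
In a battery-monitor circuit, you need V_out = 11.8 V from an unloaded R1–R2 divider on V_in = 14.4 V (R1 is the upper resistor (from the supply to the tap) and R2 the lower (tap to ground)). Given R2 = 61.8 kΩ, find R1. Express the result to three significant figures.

R1 ≈ 13.6 kΩ

V_out/V_in = R2/(R1+R2) = 0.8194.
So R1 = R2 · (V_in/V_out − 1) = 61.8 × (14.4/11.8 − 1) = 61.8 × 0.2203 = 13.62 kΩ.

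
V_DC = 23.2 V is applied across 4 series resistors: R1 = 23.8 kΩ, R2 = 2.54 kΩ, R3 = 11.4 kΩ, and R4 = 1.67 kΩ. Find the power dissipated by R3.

ΣR = 39.41 kΩ → I = 23.2/39.41 = 0.5887 mA.
P = I²R = 0.3465 × 11.4 = 3.951 mW.

P ≈ 3.95 mW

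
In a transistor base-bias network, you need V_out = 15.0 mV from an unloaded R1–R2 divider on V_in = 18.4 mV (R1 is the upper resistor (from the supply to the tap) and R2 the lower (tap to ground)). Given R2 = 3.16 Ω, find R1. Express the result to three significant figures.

The divider ratio is R2/(R1+R2) = 15.0/18.4 = 0.8152.
So R1 = R2 · (V_in/V_out − 1) = 3.16 × (18.4/15.0 − 1) = 3.16 × 0.2267 = 0.7163 Ω.

R1 ≈ 0.716 Ω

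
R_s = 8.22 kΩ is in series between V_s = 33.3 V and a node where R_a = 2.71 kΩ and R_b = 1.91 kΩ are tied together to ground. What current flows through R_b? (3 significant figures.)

Equivalent of the parallel group: R_p = 1.120 kΩ.
V_A by voltage divider: V_A = 33.3 × 1.120/(8.22 + 1.120) = 3.994 V.
Branch current I = V_A/R_b = 3.994/1.91 = 2.091 mA.
(Check via current divider: I_total = 3.565 mA; share G_k/ΣG = 0.5866 → same result.)

I ≈ 2.09 mA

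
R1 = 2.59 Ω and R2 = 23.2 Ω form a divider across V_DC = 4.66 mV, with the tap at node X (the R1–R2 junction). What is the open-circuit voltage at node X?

With X open, the divider is unloaded: V_th = 4.66 × 23.2/25.79 = 4.192 mV.

V_th ≈ 4.19 mV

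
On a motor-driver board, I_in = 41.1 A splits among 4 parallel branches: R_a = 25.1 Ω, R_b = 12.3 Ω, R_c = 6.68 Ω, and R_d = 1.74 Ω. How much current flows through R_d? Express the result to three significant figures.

ΣG = 1/25.1 + 1/12.3 + 1/6.68 + 1/1.74 = 0.8456.
By the current-divider rule, I = I_in · G_k/ΣG = 41.1 × 0.6797 = 27.94 A.

I ≈ 27.9 A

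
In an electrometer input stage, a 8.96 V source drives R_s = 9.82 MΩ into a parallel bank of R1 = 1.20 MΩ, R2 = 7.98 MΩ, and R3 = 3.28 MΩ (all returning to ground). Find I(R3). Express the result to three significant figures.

Combine the parallel branches: R_p = (1/1.20 + 1/7.98 + 1/3.28)⁻¹ = 0.7914 MΩ.
V_A by voltage divider: V_A = 8.96 × 0.7914/(9.82 + 0.7914) = 0.6683 V.
Branch current I = V_A/R3 = 0.6683/3.28 = 0.2037 µA.
(Check via current divider: I_total = 0.8444 µA; share G_k/ΣG = 0.2413 → same result.)

I ≈ 0.204 µA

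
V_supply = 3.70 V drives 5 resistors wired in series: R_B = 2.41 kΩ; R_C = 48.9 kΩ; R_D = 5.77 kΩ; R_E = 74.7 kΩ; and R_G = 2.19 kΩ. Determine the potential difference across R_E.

Series total: ΣR = 2.41 + 48.9 + 5.77 + 74.7 + 2.19 = 134.0 kΩ.
Voltage divider: V = V_supply · (74.70 / 134.0) = 3.70 × 0.5576 = 2.063 V.

V ≈ 2.06 V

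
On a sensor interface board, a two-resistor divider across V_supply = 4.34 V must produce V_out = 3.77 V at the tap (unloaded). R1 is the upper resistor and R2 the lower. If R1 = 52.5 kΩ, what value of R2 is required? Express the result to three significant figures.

Required fraction k = V_out/V_supply = 0.8687.
So R2 = R1 · V_out/(V_supply − V_out) = 52.5 × 3.77/(4.34 − 3.77) = 52.5 × 6.614 = 347.2 kΩ.

R2 ≈ 347 kΩ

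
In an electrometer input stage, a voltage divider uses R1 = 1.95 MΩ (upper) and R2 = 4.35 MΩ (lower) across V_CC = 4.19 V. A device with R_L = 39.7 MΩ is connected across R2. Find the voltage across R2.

V_out ≈ 2.80 V

R2 ‖ R_L = (4.35 × 39.7)/(4.35 + 39.7) = 3.920 MΩ.
Voltage divider with the loaded lower leg: V_out = 4.19 × 3.920/(1.95 + 3.920) = 4.19 × 0.6678 = 2.798 V.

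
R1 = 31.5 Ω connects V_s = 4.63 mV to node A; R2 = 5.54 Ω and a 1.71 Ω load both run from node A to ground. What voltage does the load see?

R2 ‖ R_L = (5.54 × 1.71)/(5.54 + 1.71) = 1.307 Ω.
Voltage divider with the loaded lower leg: V_out = 4.63 × 1.307/(31.5 + 1.307) = 4.63 × 0.03983 = 0.1844 mV.

V_out ≈ 0.184 mV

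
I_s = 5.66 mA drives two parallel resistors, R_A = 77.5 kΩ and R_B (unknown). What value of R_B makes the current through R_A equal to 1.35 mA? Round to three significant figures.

R_B ≈ 24.3 kΩ

In a two-way split, I_A/I_s = R_B/(R_A + R_B).
With f = 0.2385, R_B = R_A · f/(1−f) = 77.5 × 0.3132 = 24.27 kΩ.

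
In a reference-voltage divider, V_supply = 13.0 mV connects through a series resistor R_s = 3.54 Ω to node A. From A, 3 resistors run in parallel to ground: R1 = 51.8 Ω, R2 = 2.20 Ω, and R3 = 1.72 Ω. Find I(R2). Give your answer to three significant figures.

Parallel bank: R_p = 1/(1/51.8 + 1/2.20 + 1/1.72) = 0.9476 Ω.
V_A = 13.0 × 0.9476/4.488 = 2.745 mV.
Branch current I = V_A/R2 = 2.745/2.20 = 1.248 mA.
(Equivalently: I_total = 2.897 mA, then current-divider fraction G_k/ΣG = 0.4307.)

I ≈ 1.25 mA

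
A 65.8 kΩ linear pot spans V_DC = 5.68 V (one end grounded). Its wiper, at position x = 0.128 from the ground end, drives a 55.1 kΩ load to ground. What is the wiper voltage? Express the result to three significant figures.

V_out ≈ 0.642 V

Lower segment x·R_p = 8.422 kΩ; upper segment (1−x)·R_p = 57.38 kΩ.
(x·R_p) ‖ R_L = 7.306 kΩ.
Loaded-divider output: V_out = 5.68 × 0.1129 = 0.6415 V.
(Unloaded: V_out = x·V_DC = 0.727 V.)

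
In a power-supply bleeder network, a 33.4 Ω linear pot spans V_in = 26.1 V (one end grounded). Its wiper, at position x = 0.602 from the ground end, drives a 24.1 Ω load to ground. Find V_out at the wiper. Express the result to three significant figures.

Split the track: R_lower = x·R_p = 20.11 Ω, R_upper = (1−x)·R_p = 13.29 Ω.
(x·R_p) ‖ R_L = 10.96 Ω.
Then V_out = V_in · 10.96/(13.29 + 10.96) = 11.80 V.
(Unloaded: V_out = x·V_in = 15.7 V.)

V_out ≈ 11.8 V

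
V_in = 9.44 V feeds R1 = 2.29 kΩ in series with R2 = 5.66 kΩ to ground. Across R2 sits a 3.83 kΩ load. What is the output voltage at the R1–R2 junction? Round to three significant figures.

R2 ‖ R_L = (5.66 × 3.83)/(5.66 + 3.83) = 2.284 kΩ.
Now apply the divider: V_out = 9.44 × 0.4994 = 4.714 V.
(Unloaded it would be 6.72 V; the load pulls it down.)

V_out ≈ 4.71 V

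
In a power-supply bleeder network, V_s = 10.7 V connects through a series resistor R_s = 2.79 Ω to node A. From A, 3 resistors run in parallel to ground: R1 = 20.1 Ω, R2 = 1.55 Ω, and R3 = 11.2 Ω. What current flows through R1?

I ≈ 0.167 A

Equivalent of the parallel group: R_p = 1.275 Ω.
V_A by voltage divider: V_A = 10.7 × 1.275/(2.79 + 1.275) = 3.356 V.
Branch current I = V_A/R1 = 3.356/20.1 = 0.1670 A.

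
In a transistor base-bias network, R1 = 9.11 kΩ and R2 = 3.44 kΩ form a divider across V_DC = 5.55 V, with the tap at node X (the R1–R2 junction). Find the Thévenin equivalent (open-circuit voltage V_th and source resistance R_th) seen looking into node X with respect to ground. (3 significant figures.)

With X open, the divider is unloaded: V_th = 5.55 × 3.44/12.55 = 1.521 V.
Looking into X with the source shorted: R_th = R1·R2/(R1+R2) = 9.110 × 3.44/12.55 = 2.497 kΩ.

V_th ≈ 1.52 V, R_th ≈ 2.50 kΩ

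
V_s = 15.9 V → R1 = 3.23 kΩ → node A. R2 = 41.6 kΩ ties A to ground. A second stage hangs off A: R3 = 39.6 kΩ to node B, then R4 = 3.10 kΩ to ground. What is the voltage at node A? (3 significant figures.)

V_A ≈ 13.8 V

Node A sees R2 in parallel with the series input of stage 2, R3 + R4 = 42.70 kΩ.
Effective lower resistance at A: R2 ‖ 42.70 = 21.07 kΩ.
First divider: V_A = V_s · 21.07/(3.23 + 21.07) = 13.79 V.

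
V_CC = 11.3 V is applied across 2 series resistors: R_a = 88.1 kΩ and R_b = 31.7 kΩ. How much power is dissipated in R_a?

ΣR = 119.8 kΩ → I = 11.3/119.8 = 0.09432 mA.
V(R_a) = I·R = 8.310 V; P = V·I = 8.310 × 0.09432 = 0.7838 mW.

P ≈ 0.784 mW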